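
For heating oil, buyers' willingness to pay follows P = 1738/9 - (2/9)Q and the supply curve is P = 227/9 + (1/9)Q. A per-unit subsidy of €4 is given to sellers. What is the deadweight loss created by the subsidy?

Pre-subsidy: 1738/9 - (2/9)Q = 227/9 + (1/9)Q gives Q* = 1511/3 and P* = 2192/27.
With the subsidy, sellers receive Ps = Pb + 4 for each unit, where Pb is the price buyers pay.
On the curves, Pb = 1738/9 - (2/9)Q and Ps = 227/9 + (1/9)Q; the wedge Ps − Pb = 4 gives 227/9 + (1/9)Q − (1738/9 - (2/9)Q) = 4, so Q' = 1547/3.
Then Pb = 1738/9 − (2/9)·(1547/3) = 2120/27 and Ps = 227/9 + (1/9)·(1547/3) = 2228/27.
The subsidy expands output by 1547/3 − 1511/3 = 12 past the efficient level; on those units the gap between marginal cost and willingness to pay runs from 0 up to 4.
DWL = ½ × 4 × 12 = 24.

Deadweight loss = €24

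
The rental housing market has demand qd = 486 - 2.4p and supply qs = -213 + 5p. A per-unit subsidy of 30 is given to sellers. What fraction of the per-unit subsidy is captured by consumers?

Consumer share = 25/37

Pre-subsidy: 486 - 2.4p = -213 + 5p gives p* = 3495/37, q* = 9594/37.
With the subsidy, sellers receive ps = pb + 30 for each unit, where pb is the price buyers pay.
Supply in terms of pb becomes qs = -213 + 5(pb + 30) = -63 + 5pb. Setting this equal to demand: 486 - 2.4pb = -63 + 5pb, so pb = 2745/37.
Sellers receive ps = 2745/37 + 30 = 3855/37; q' = 486 − 2.4·(2745/37) = 11394/37.
Buyers' price falls by p* − pb = 3495/37 − 2745/37 = 750/37; sellers' price rises by ps − p* = 3855/37 − 3495/37 = 360/37.
So consumers capture (750/37)/30 = 25/37 of each unit of subsidy.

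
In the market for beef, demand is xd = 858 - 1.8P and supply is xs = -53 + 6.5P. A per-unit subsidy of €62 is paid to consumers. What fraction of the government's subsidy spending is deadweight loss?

DWL / government spending = 1209/20690

Pre-subsidy: 858 - 1.8P = -53 + 6.5P gives P* = 9110/83, x* = 54816/83.
With the rebate, buyers effectively pay Pb = Ps − 62, where Ps is the price sellers receive.
Demand in terms of Ps becomes xd = 858 − 1.8(Ps − 62) = 969.6 - 1.8Ps. Setting this equal to supply: 969.6 - 1.8Ps = -53 + 6.5Ps, so Ps = 10226/83.
Buyers pay Pb = 10226/83 − 62 = 5080/83; x' = -53 + 6.5·(10226/83) = 62070/83.
ΔCS = ½(54816/83 + 62070/83)(9110/83 − 5080/83) = 235525290/6889; ΔPS = ½(54816/83 + 62070/83)(10226/83 − 9110/83) = 65222388/6889.
Government spending = 62 × 62070/83 = 3848340/83.
DWL = ½ × 62 × (62070/83 − 54816/83) = 224874/83; fraction = (224874/83) / (3848340/83) = 1209/20690.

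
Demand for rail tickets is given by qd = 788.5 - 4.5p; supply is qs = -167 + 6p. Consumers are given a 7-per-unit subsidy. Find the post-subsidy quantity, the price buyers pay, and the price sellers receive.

q' = 397; buyers pay 87; sellers receive 94

Pre-subsidy: 788.5 - 4.5p = -167 + 6p gives p* = 91, q* = 379.
With the rebate, buyers effectively pay pb = ps − 7, where ps is the price sellers receive.
Demand in terms of ps becomes qd = 788.5 − 4.5(ps − 7) = 820 - 4.5ps. Setting this equal to supply: 820 - 4.5ps = -167 + 6ps, so ps = 94.
Buyers pay pb = 94 − 7 = 87; q' = -167 + 6·94 = 397.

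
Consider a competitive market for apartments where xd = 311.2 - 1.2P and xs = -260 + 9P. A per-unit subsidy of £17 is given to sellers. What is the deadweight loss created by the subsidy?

Deadweight loss = £153

Pre-subsidy: 311.2 - 1.2P = -260 + 9P gives P* = 56, x* = 244.
With the subsidy, sellers receive Ps = Pb + 17 for each unit, where Pb is the price buyers pay.
Supply in terms of Pb becomes xs = -260 + 9(Pb + 17) = -107 + 9Pb. Setting this equal to demand: 311.2 - 1.2Pb = -107 + 9Pb, so Pb = 41.
Sellers receive Ps = 41 + 17 = 58; x' = 311.2 − 1.2·41 = 262.
The subsidy expands output by 262 − 244 = 18 past the efficient level; on those units the gap between marginal cost and willingness to pay runs from 0 up to 17.
DWL = ½ × 17 × 18 = 153.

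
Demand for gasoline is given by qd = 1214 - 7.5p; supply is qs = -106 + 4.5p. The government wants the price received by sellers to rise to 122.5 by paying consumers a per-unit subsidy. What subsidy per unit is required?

Required subsidy s = 20 per unit

At a seller price of 122.5, quantity supplied is -106 + 4.5·122.5 = 445.25.
Buyers absorb 445.25 only when they pay pb with 1214 − 7.5·pb = 445.25, i.e. pb = 102.5.
s = ps − pb = 122.5 − 102.5 = 20.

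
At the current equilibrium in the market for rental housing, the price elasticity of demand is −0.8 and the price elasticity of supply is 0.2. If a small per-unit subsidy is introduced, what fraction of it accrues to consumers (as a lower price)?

For a small subsidy around the equilibrium, the benefit split depends on the relative slopes, which at a point are proportional to the elasticities.
Buyer share = εs/(εs + |εd|) = 0.2/(0.2 + 0.8) = 0.2; seller share = |εd|/(εs + |εd|) = 0.8.

Consumer share = 0.2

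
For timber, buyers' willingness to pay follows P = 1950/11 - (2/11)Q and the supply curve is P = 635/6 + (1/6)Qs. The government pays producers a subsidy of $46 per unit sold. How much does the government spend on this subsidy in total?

Pre-subsidy: 1950/11 - (2/11)Q = 635/6 + (1/6)Q gives Q* = 205 and P* = 140.
With the subsidy, sellers receive Ps = Pb + 46 for each unit, where Pb is the price buyers pay.
On the curves, Pb = 1950/11 - (2/11)Q and Ps = 635/6 + (1/6)Q; the wedge Ps − Pb = 46 gives 635/6 + (1/6)Q − (1950/11 - (2/11)Q) = 46, so Q' = 337.
Then Pb = 1950/11 − (2/11)·337 = 116 and Ps = 635/6 + (1/6)·337 = 162.
Government outlay = subsidy × quantity = 46 × 337 = 15502.

Government cost = $15502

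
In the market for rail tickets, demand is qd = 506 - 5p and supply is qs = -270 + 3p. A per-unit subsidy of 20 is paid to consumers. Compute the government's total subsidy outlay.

Government cost = 1170

Pre-subsidy: 506 - 5p = -270 + 3p gives p* = 97, q* = 21.
With the rebate, buyers effectively pay pb = ps − 20, where ps is the price sellers receive.
Demand in terms of ps becomes qd = 506 − 5(ps − 20) = 606 - 5ps. Setting this equal to supply: 606 - 5ps = -270 + 3ps, so ps = 109.5.
Buyers pay pb = 109.5 − 20 = 89.5; q' = -270 + 3·109.5 = 58.5.
Government outlay = subsidy × quantity = 20 × 58.5 = 1170.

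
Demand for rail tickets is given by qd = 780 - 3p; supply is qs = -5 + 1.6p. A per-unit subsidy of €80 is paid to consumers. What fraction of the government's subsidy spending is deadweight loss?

Pre-subsidy: 780 - 3p = -5 + 1.6p gives p* = 3925/23, q* = 6165/23.
With the rebate, buyers effectively pay pb = ps − 80, where ps is the price sellers receive.
Demand in terms of ps becomes qd = 780 − 3(ps − 80) = 1020 - 3ps. Setting this equal to supply: 1020 - 3ps = -5 + 1.6ps, so ps = 5125/23.
Buyers pay pb = 5125/23 − 80 = 3285/23; q' = -5 + 1.6·(5125/23) = 8085/23.
ΔCS = ½(6165/23 + 8085/23)(3925/23 − 3285/23) = 4560000/529; ΔPS = ½(6165/23 + 8085/23)(5125/23 − 3925/23) = 8550000/529.
Government spending = 80 × 8085/23 = 646800/23.
DWL = ½ × 80 × (8085/23 − 6165/23) = 76800/23; fraction = (76800/23) / (646800/23) = 64/539.

DWL / government spending = 64/539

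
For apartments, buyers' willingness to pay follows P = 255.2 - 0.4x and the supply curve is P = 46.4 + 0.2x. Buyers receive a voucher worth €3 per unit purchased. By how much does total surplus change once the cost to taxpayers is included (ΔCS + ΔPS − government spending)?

Pre-subsidy: 255.2 - 0.4x = 46.4 + 0.2x gives x* = 348 and P* = 116.
With the rebate, buyers effectively pay Pb = Ps − 3, where Ps is the price sellers receive.
On the curves, Pb = 255.2 - 0.4x and Ps = 46.4 + 0.2x; the wedge Ps − Pb = 3 gives 46.4 + 0.2x − (255.2 - 0.4x) = 3, so x' = 353.
Then Pb = 255.2 − 0.4·353 = 114 and Ps = 46.4 + 0.2·353 = 117.
ΔCS = ½(348 + 353)(116 − 114) = 701; ΔPS = ½(348 + 353)(117 − 116) = 350.5.
Government spending = 3 × 353 = 1059.
Net change = 701 + 350.5 − 1059 = -7.5. The loss equals the DWL triangle ½·3·5.

Net change in total surplus = -€7.5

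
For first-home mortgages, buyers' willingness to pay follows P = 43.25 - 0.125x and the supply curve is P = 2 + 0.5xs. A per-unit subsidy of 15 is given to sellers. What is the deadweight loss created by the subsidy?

Deadweight loss = 180

Pre-subsidy: 43.25 - 0.125x = 2 + 0.5x gives x* = 66 and P* = 35.
With the subsidy, sellers receive Ps = Pb + 15 for each unit, where Pb is the price buyers pay.
On the curves, Pb = 43.25 - 0.125x and Ps = 2 + 0.5x; the wedge Ps − Pb = 15 gives 2 + 0.5x − (43.25 - 0.125x) = 15, so x' = 90.
Then Pb = 43.25 − 0.125·90 = 32 and Ps = 2 + 0.5·90 = 47.
The subsidy expands output by 90 − 66 = 24 past the efficient level; on those units the gap between marginal cost and willingness to pay runs from 0 up to 15.
DWL = ½ × 15 × 24 = 180.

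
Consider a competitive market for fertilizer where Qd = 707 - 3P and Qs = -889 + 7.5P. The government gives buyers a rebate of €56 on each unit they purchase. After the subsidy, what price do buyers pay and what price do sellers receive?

Pre-subsidy: 707 - 3P = -889 + 7.5P gives P* = 152, Q* = 251.
With the rebate, buyers effectively pay Pb = Ps − 56, where Ps is the price sellers receive.
Demand in terms of Ps becomes Qd = 707 − 3(Ps − 56) = 875 - 3Ps. Setting this equal to supply: 875 - 3Ps = -889 + 7.5Ps, so Ps = 168.
Buyers pay Pb = 168 − 56 = 112; Q' = -889 + 7.5·168 = 371.

Buyers pay €112; sellers receive €168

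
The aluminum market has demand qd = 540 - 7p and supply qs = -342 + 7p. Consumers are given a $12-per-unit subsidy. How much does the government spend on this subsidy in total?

Government cost = $1692

Pre-subsidy: 540 - 7p = -342 + 7p gives p* = 63, q* = 99.
With the rebate, buyers effectively pay pb = ps − 12, where ps is the price sellers receive.
Demand in terms of ps becomes qd = 540 − 7(ps − 12) = 624 - 7ps. Setting this equal to supply: 624 - 7ps = -342 + 7ps, so ps = 69.
Buyers pay pb = 69 − 12 = 57; q' = -342 + 7·69 = 141.
Government outlay = subsidy × quantity = 12 × 141 = 1692.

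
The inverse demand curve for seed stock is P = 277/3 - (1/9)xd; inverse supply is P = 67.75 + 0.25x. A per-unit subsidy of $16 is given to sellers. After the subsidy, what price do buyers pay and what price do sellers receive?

Pre-subsidy: 277/3 - (1/9)x = 67.75 + 0.25x gives x* = 885/13 and P* = 1102/13.
With the subsidy, sellers receive Ps = Pb + 16 for each unit, where Pb is the price buyers pay.
On the curves, Pb = 277/3 - (1/9)x and Ps = 67.75 + 0.25x; the wedge Ps − Pb = 16 gives 67.75 + 0.25x − (277/3 - (1/9)x) = 16, so x' = 1461/13.
Then Pb = 277/3 − (1/9)·(1461/13) = 1038/13 and Ps = 67.75 + 0.25·(1461/13) = 1246/13.

Buyers pay 1038/13; sellers receive 1246/13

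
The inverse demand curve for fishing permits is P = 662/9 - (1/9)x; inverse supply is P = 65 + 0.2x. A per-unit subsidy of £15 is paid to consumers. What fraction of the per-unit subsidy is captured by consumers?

Pre-subsidy: 662/9 - (1/9)x = 65 + 0.2x gives x* = 27.5 and P* = 70.5.
With the rebate, buyers effectively pay Pb = Ps − 15, where Ps is the price sellers receive.
On the curves, Pb = 662/9 - (1/9)x and Ps = 65 + 0.2x; the wedge Ps − Pb = 15 gives 65 + 0.2x − (662/9 - (1/9)x) = 15, so x' = 530/7.
Then Pb = 662/9 − (1/9)·(530/7) = 456/7 and Ps = 65 + 0.2·(530/7) = 561/7.
Buyers' price falls by P* − Pb = 70.5 − 456/7 = 75/14; sellers' price rises by Ps − P* = 561/7 − 70.5 = 135/14.
So consumers capture (75/14)/15 = 5/14 of each unit of subsidy.

Consumer share = 5/14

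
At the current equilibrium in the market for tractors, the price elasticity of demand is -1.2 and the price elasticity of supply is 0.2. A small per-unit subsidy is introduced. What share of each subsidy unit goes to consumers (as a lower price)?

For a small subsidy around the equilibrium, the benefit split depends on the relative slopes, which at a point are proportional to the elasticities.
Buyer share = εs/(εs + |εd|) = 0.2/(0.2 + 1.2) = 1/7; seller share = |εd|/(εs + |εd|) = 6/7.

Consumer share = 1/7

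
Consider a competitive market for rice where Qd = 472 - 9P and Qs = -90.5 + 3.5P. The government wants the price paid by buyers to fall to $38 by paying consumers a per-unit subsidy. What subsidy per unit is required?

Required subsidy s = $25 per unit

At a buyer price of 38, quantity demanded is 472 − 9·38 = 130.
Sellers supply 130 only when they receive Ps with -90.5 + 3.5·Ps = 130, i.e. Ps = 63.
s = Ps − Pb = 63 − 38 = 25.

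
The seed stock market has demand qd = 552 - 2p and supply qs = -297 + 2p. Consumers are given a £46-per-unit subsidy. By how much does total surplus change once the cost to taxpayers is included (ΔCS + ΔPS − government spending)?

Pre-subsidy: 552 - 2p = -297 + 2p gives p* = 212.25, q* = 127.5.
With the rebate, buyers effectively pay pb = ps − 46, where ps is the price sellers receive.
Demand in terms of ps becomes qd = 552 − 2(ps − 46) = 644 - 2ps. Setting this equal to supply: 644 - 2ps = -297 + 2ps, so ps = 235.25.
Buyers pay pb = 235.25 − 46 = 189.25; q' = -297 + 2·235.25 = 173.5.
ΔCS = ½(127.5 + 173.5)(212.25 − 189.25) = 3461.5; ΔPS = ½(127.5 + 173.5)(235.25 − 212.25) = 3461.5.
Government spending = 46 × 173.5 = 7981.
Net change = 3461.5 + 3461.5 − 7981 = -1058. The loss equals the DWL triangle ½·46·46.

Net change in total surplus = -£1058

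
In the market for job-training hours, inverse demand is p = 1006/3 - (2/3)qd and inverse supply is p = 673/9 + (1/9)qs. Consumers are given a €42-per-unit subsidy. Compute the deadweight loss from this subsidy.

Deadweight loss = €1134

Pre-subsidy: 1006/3 - (2/3)q = 673/9 + (1/9)q gives q* = 335 and p* = 112.
With the rebate, buyers effectively pay pb = ps − 42, where ps is the price sellers receive.
On the curves, pb = 1006/3 - (2/3)q and ps = 673/9 + (1/9)q; the wedge ps − pb = 42 gives 673/9 + (1/9)q − (1006/3 - (2/3)q) = 42, so q' = 389.
Then pb = 1006/3 − (2/3)·389 = 76 and ps = 673/9 + (1/9)·389 = 118.
The subsidy expands output by 389 − 335 = 54 past the efficient level; on those units the gap between marginal cost and willingness to pay runs from 0 up to 42.
DWL = ½ × 42 × 54 = 1134.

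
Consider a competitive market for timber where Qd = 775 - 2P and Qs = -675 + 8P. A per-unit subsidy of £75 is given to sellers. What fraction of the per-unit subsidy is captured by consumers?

Consumer share = 0.8

Pre-subsidy: 775 - 2P = -675 + 8P gives P* = 145, Q* = 485.
With the subsidy, sellers receive Ps = Pb + 75 for each unit, where Pb is the price buyers pay.
Supply in terms of Pb becomes Qs = -675 + 8(Pb + 75) = -75 + 8Pb. Setting this equal to demand: 775 - 2Pb = -75 + 8Pb, so Pb = 85.
Sellers receive Ps = 85 + 75 = 160; Q' = 775 − 2·85 = 605.
Buyers' price falls by P* − Pb = 145 − 85 = 60; sellers' price rises by Ps − P* = 160 − 145 = 15.
So consumers capture 60/75 = 0.8 of each unit of subsidy.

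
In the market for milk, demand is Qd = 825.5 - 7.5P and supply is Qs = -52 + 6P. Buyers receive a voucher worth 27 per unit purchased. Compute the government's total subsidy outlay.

Pre-subsidy: 825.5 - 7.5P = -52 + 6P gives P* = 65, Q* = 338.
With the rebate, buyers effectively pay Pb = Ps − 27, where Ps is the price sellers receive.
Demand in terms of Ps becomes Qd = 825.5 − 7.5(Ps − 27) = 1028 - 7.5Ps. Setting this equal to supply: 1028 - 7.5Ps = -52 + 6Ps, so Ps = 80.
Buyers pay Pb = 80 − 27 = 53; Q' = -52 + 6·80 = 428.
Government outlay = subsidy × quantity = 27 × 428 = 11556.

Government cost = 11556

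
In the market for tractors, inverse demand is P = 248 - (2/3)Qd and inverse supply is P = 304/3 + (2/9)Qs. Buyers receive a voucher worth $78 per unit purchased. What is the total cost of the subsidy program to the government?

Government cost = $19714.5

Pre-subsidy: 248 - (2/3)Q = 304/3 + (2/9)Q gives Q* = 165 and P* = 138.
With the rebate, buyers effectively pay Pb = Ps − 78, where Ps is the price sellers receive.
On the curves, Pb = 248 - (2/3)Q and Ps = 304/3 + (2/9)Q; the wedge Ps − Pb = 78 gives 304/3 + (2/9)Q − (248 - (2/3)Q) = 78, so Q' = 252.75.
Then Pb = 248 − (2/3)·252.75 = 79.5 and Ps = 304/3 + (2/9)·252.75 = 157.5.
Government outlay = subsidy × quantity = 78 × 252.75 = 19714.5.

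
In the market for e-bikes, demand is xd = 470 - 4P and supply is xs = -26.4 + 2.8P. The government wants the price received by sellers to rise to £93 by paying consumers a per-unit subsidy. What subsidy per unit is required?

Required subsidy s = £34 per unit

At a seller price of 93, quantity supplied is -26.4 + 2.8·93 = 234.
Buyers absorb 234 only when they pay Pb with 470 − 4·Pb = 234, i.e. Pb = 59.
s = Ps − Pb = 93 − 59 = 34.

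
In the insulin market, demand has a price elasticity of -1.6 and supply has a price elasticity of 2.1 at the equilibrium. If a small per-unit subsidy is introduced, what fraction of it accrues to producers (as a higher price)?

Producer share = 16/37

For a small subsidy around the equilibrium, the benefit split depends on the relative slopes, which at a point are proportional to the elasticities.
Buyer share = εs/(εs + |εd|) = 2.1/(2.1 + 1.6) = 21/37; seller share = |εd|/(εs + |εd|) = 16/37.
So producers capture 16/37 of the subsidy.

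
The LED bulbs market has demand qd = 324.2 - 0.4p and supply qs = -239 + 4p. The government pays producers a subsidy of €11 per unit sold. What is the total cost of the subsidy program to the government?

Government cost = €3047

Pre-subsidy: 324.2 - 0.4p = -239 + 4p gives p* = 128, q* = 273.
With the subsidy, sellers receive ps = pb + 11 for each unit, where pb is the price buyers pay.
Supply in terms of pb becomes qs = -239 + 4(pb + 11) = -195 + 4pb. Setting this equal to demand: 324.2 - 0.4pb = -195 + 4pb, so pb = 118.
Sellers receive ps = 118 + 11 = 129; q' = 324.2 − 0.4·118 = 277.
Government outlay = subsidy × quantity = 11 × 277 = 3047.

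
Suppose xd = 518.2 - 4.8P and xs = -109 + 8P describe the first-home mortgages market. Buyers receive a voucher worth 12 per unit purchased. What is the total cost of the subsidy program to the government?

Pre-subsidy: 518.2 - 4.8P = -109 + 8P gives P* = 49, x* = 283.
With the rebate, buyers effectively pay Pb = Ps − 12, where Ps is the price sellers receive.
Demand in terms of Ps becomes xd = 518.2 − 4.8(Ps − 12) = 575.8 - 4.8Ps. Setting this equal to supply: 575.8 - 4.8Ps = -109 + 8Ps, so Ps = 53.5.
Buyers pay Pb = 53.5 − 12 = 41.5; x' = -109 + 8·53.5 = 319.
Government outlay = subsidy × quantity = 12 × 319 = 3828.

Government cost = 3828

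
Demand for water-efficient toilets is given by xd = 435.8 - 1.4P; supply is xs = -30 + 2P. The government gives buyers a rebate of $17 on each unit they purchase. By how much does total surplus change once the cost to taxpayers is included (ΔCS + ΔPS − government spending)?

Pre-subsidy: 435.8 - 1.4P = -30 + 2P gives P* = 137, x* = 244.
With the rebate, buyers effectively pay Pb = Ps − 17, where Ps is the price sellers receive.
Demand in terms of Ps becomes xd = 435.8 − 1.4(Ps − 17) = 459.6 - 1.4Ps. Setting this equal to supply: 459.6 - 1.4Ps = -30 + 2Ps, so Ps = 144.
Buyers pay Pb = 144 − 17 = 127; x' = -30 + 2·144 = 258.
ΔCS = ½(244 + 258)(137 − 127) = 2510; ΔPS = ½(244 + 258)(144 − 137) = 1757.
Government spending = 17 × 258 = 4386.
Net change = 2510 + 1757 − 4386 = -119. The loss equals the DWL triangle ½·17·14.

Net change in total surplus = -$119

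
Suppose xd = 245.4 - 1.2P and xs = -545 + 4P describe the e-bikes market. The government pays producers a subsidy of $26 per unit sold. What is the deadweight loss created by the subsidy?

Pre-subsidy: 245.4 - 1.2P = -545 + 4P gives P* = 152, x* = 63.
With the subsidy, sellers receive Ps = Pb + 26 for each unit, where Pb is the price buyers pay.
Supply in terms of Pb becomes xs = -545 + 4(Pb + 26) = -441 + 4Pb. Setting this equal to demand: 245.4 - 1.2Pb = -441 + 4Pb, so Pb = 132.
Sellers receive Ps = 132 + 26 = 158; x' = 245.4 − 1.2·132 = 87.
The subsidy expands output by 87 − 63 = 24 past the efficient level; on those units the gap between marginal cost and willingness to pay runs from 0 up to 26.
DWL = ½ × 26 × 24 = 312.

Deadweight loss = $312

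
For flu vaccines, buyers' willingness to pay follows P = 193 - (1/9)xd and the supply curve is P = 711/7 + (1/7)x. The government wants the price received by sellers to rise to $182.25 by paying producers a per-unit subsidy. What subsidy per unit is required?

At a seller price of 182.25, quantity supplied is -711 + 7·182.25 = 564.75.
Buyers absorb 564.75 only when they pay Pb = 193 − (1/9)·564.75 = 130.25.
s = Ps − Pb = 182.25 − 130.25 = 52.

Required subsidy s = $52 per unit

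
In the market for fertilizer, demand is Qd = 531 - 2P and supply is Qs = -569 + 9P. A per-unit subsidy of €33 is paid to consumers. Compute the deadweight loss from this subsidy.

Deadweight loss = €891

Pre-subsidy: 531 - 2P = -569 + 9P gives P* = 100, Q* = 331.
With the rebate, buyers effectively pay Pb = Ps − 33, where Ps is the price sellers receive.
Demand in terms of Ps becomes Qd = 531 − 2(Ps − 33) = 597 - 2Ps. Setting this equal to supply: 597 - 2Ps = -569 + 9Ps, so Ps = 106.
Buyers pay Pb = 106 − 33 = 73; Q' = -569 + 9·106 = 385.
The subsidy expands output by 385 − 331 = 54 past the efficient level; on those units the gap between marginal cost and willingness to pay runs from 0 up to 33.
DWL = ½ × 33 × 54 = 891.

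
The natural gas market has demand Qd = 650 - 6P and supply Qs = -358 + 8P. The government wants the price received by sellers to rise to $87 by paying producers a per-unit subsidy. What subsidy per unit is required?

At a seller price of 87, quantity supplied is -358 + 8·87 = 338.
Buyers absorb 338 only when they pay Pb with 650 − 6·Pb = 338, i.e. Pb = 52.
s = Ps − Pb = 87 − 52 = 35.

Required subsidy s = $35 per unit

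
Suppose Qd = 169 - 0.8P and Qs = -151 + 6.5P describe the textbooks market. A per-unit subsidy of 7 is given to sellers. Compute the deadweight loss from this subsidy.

Pre-subsidy: 169 - 0.8P = -151 + 6.5P gives P* = 3200/73, Q* = 9777/73.
With the subsidy, sellers receive Ps = Pb + 7 for each unit, where Pb is the price buyers pay.
Supply in terms of Pb becomes Qs = -151 + 6.5(Pb + 7) = -105.5 + 6.5Pb. Setting this equal to demand: 169 - 0.8Pb = -105.5 + 6.5Pb, so Pb = 2745/73.
Sellers receive Ps = 2745/73 + 7 = 3256/73; Q' = 169 − 0.8·(2745/73) = 10141/73.
The subsidy expands output by 10141/73 − 9777/73 = 364/73 past the efficient level; on those units the gap between marginal cost and willingness to pay runs from 0 up to 7.
DWL = ½ × 7 × 364/73 = 1274/73.

Deadweight loss = 1274/73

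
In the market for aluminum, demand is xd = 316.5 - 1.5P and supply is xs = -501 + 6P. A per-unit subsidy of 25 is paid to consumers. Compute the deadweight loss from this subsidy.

Deadweight loss = 375

Pre-subsidy: 316.5 - 1.5P = -501 + 6P gives P* = 109, x* = 153.
With the rebate, buyers effectively pay Pb = Ps − 25, where Ps is the price sellers receive.
Demand in terms of Ps becomes xd = 316.5 − 1.5(Ps − 25) = 354 - 1.5Ps. Setting this equal to supply: 354 - 1.5Ps = -501 + 6Ps, so Ps = 114.
Buyers pay Pb = 114 − 25 = 89; x' = -501 + 6·114 = 183.
The subsidy expands output by 183 − 153 = 30 past the efficient level; on those units the gap between marginal cost and willingness to pay runs from 0 up to 25.
DWL = ½ × 25 × 30 = 375.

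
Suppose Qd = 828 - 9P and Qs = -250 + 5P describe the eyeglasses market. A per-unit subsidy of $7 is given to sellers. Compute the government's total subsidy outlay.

Pre-subsidy: 828 - 9P = -250 + 5P gives P* = 77, Q* = 135.
With the subsidy, sellers receive Ps = Pb + 7 for each unit, where Pb is the price buyers pay.
Supply in terms of Pb becomes Qs = -250 + 5(Pb + 7) = -215 + 5Pb. Setting this equal to demand: 828 - 9Pb = -215 + 5Pb, so Pb = 74.5.
Sellers receive Ps = 74.5 + 7 = 81.5; Q' = 828 − 9·74.5 = 157.5.
Government outlay = subsidy × quantity = 7 × 157.5 = 1102.5.

Government cost = $1102.5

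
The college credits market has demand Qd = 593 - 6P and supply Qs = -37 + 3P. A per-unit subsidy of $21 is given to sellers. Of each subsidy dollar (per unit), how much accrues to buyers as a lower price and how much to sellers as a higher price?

Pre-subsidy: 593 - 6P = -37 + 3P gives P* = 70, Q* = 173.
With the subsidy, sellers receive Ps = Pb + 21 for each unit, where Pb is the price buyers pay.
Supply in terms of Pb becomes Qs = -37 + 3(Pb + 21) = 26 + 3Pb. Setting this equal to demand: 593 - 6Pb = 26 + 3Pb, so Pb = 63.
Sellers receive Ps = 63 + 21 = 84; Q' = 593 − 6·63 = 215.
Buyers' price falls by P* − Pb = 70 − 63 = 7; sellers' price rises by Ps − P* = 84 − 70 = 14.

Buyers gain $7 per unit; sellers gain $14 per unit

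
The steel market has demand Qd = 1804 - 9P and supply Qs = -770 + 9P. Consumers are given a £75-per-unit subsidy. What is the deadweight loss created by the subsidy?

Pre-subsidy: 1804 - 9P = -770 + 9P gives P* = 143, Q* = 517.
With the rebate, buyers effectively pay Pb = Ps − 75, where Ps is the price sellers receive.
Demand in terms of Ps becomes Qd = 1804 − 9(Ps − 75) = 2479 - 9Ps. Setting this equal to supply: 2479 - 9Ps = -770 + 9Ps, so Ps = 180.5.
Buyers pay Pb = 180.5 − 75 = 105.5; Q' = -770 + 9·180.5 = 854.5.
The subsidy expands output by 854.5 − 517 = 337.5 past the efficient level; on those units the gap between marginal cost and willingness to pay runs from 0 up to 75.
DWL = ½ × 75 × 337.5 = 12656.25.

Deadweight loss = £12656.25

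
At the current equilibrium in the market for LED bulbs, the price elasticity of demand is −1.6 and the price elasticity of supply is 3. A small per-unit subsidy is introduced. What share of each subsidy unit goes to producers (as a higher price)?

For a small subsidy around the equilibrium, the benefit split depends on the relative slopes, which at a point are proportional to the elasticities.
Buyer share = εs/(εs + |εd|) = 3/(3 + 1.6) = 15/23; seller share = |εd|/(εs + |εd|) = 8/23.
So producers capture 8/23 of the subsidy.

Producer share = 8/23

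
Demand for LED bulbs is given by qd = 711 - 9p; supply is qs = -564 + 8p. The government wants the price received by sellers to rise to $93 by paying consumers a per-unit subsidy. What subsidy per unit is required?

Required subsidy s = $34 per unit

At a seller price of 93, quantity supplied is -564 + 8·93 = 180.
Buyers absorb 180 only when they pay pb with 711 − 9·pb = 180, i.e. pb = 59.
s = ps − pb = 93 − 59 = 34.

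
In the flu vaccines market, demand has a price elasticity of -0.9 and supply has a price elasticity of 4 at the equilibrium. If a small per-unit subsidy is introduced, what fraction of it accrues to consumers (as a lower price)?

For a small subsidy around the equilibrium, the benefit split depends on the relative slopes, which at a point are proportional to the elasticities.
Buyer share = εs/(εs + |εd|) = 4/(4 + 0.9) = 40/49; seller share = |εd|/(εs + |εd|) = 9/49.

Consumer share = 40/49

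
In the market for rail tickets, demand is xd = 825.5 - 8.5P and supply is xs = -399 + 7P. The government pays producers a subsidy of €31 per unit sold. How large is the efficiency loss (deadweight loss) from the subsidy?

Pre-subsidy: 825.5 - 8.5P = -399 + 7P gives P* = 79, x* = 154.
With the subsidy, sellers receive Ps = Pb + 31 for each unit, where Pb is the price buyers pay.
Supply in terms of Pb becomes xs = -399 + 7(Pb + 31) = -182 + 7Pb. Setting this equal to demand: 825.5 - 8.5Pb = -182 + 7Pb, so Pb = 65.
Sellers receive Ps = 65 + 31 = 96; x' = 825.5 − 8.5·65 = 273.
The subsidy expands output by 273 − 154 = 119 past the efficient level; on those units the gap between marginal cost and willingness to pay runs from 0 up to 31.
DWL = ½ × 31 × 119 = 1844.5.

Deadweight loss = €1844.5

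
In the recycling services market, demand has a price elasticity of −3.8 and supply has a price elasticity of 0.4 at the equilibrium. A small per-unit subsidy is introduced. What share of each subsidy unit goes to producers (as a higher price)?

For a small subsidy around the equilibrium, the benefit split depends on the relative slopes, which at a point are proportional to the elasticities.
Buyer share = εs/(εs + |εd|) = 0.4/(0.4 + 3.8) = 2/21; seller share = |εd|/(εs + |εd|) = 19/21.
So producers capture 19/21 of the subsidy.

Producer share = 19/21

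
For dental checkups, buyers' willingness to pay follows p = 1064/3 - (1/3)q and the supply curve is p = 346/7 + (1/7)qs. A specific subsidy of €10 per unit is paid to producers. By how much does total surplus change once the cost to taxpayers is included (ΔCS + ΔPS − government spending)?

Pre-subsidy: 1064/3 - (1/3)q = 346/7 + (1/7)q gives q* = 641 and p* = 141.
With the subsidy, sellers receive ps = pb + 10 for each unit, where pb is the price buyers pay.
On the curves, pb = 1064/3 - (1/3)q and ps = 346/7 + (1/7)q; the wedge ps − pb = 10 gives 346/7 + (1/7)q − (1064/3 - (1/3)q) = 10, so q' = 662.
Then pb = 1064/3 − (1/3)·662 = 134 and ps = 346/7 + (1/7)·662 = 144.
ΔCS = ½(641 + 662)(141 − 134) = 4560.5; ΔPS = ½(641 + 662)(144 − 141) = 1954.5.
Government spending = 10 × 662 = 6620.
Net change = 4560.5 + 1954.5 − 6620 = -105. The loss equals the DWL triangle ½·10·21.

Net change in total surplus = -€105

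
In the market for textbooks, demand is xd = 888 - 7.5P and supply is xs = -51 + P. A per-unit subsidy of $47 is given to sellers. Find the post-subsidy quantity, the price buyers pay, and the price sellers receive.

Pre-subsidy: 888 - 7.5P = -51 + P gives P* = 1878/17, x* = 1011/17.
With the subsidy, sellers receive Ps = Pb + 47 for each unit, where Pb is the price buyers pay.
Supply in terms of Pb becomes xs = -51 + 1(Pb + 47) = -4 + Pb. Setting this equal to demand: 888 - 7.5Pb = -4 + Pb, so Pb = 1784/17.
Sellers receive Ps = 1784/17 + 47 = 2583/17; x' = 888 − 7.5·(1784/17) = 1716/17.

x' = 1716/17; buyers pay 1784/17; sellers receive 2583/17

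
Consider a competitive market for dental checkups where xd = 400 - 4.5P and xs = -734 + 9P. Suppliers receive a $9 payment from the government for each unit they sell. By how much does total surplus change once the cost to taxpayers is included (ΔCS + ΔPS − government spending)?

Net change in total surplus = -$121.5

Pre-subsidy: 400 - 4.5P = -734 + 9P gives P* = 84, x* = 22.
With the subsidy, sellers receive Ps = Pb + 9 for each unit, where Pb is the price buyers pay.
Supply in terms of Pb becomes xs = -734 + 9(Pb + 9) = -653 + 9Pb. Setting this equal to demand: 400 - 4.5Pb = -653 + 9Pb, so Pb = 78.
Sellers receive Ps = 78 + 9 = 87; x' = 400 − 4.5·78 = 49.
ΔCS = ½(22 + 49)(84 − 78) = 213; ΔPS = ½(22 + 49)(87 − 84) = 106.5.
Government spending = 9 × 49 = 441.
Net change = 213 + 106.5 − 441 = -121.5. The loss equals the DWL triangle ½·9·27.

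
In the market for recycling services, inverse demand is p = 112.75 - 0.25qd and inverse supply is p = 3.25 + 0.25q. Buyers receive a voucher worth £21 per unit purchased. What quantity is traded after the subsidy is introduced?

q' = 261

Pre-subsidy: 112.75 - 0.25q = 3.25 + 0.25q gives q* = 219 and p* = 58.
With the rebate, buyers effectively pay pb = ps − 21, where ps is the price sellers receive.
On the curves, pb = 112.75 - 0.25q and ps = 3.25 + 0.25q; the wedge ps − pb = 21 gives 3.25 + 0.25q − (112.75 - 0.25q) = 21, so q' = 261.
Then pb = 112.75 − 0.25·261 = 47.5 and ps = 3.25 + 0.25·261 = 68.5.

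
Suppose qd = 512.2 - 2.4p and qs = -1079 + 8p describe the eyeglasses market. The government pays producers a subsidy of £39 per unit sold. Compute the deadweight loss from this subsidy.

Deadweight loss = £1404

Pre-subsidy: 512.2 - 2.4p = -1079 + 8p gives p* = 153, q* = 145.
With the subsidy, sellers receive ps = pb + 39 for each unit, where pb is the price buyers pay.
Supply in terms of pb becomes qs = -1079 + 8(pb + 39) = -767 + 8pb. Setting this equal to demand: 512.2 - 2.4pb = -767 + 8pb, so pb = 123.
Sellers receive ps = 123 + 39 = 162; q' = 512.2 − 2.4·123 = 217.
The subsidy expands output by 217 − 145 = 72 past the efficient level; on those units the gap between marginal cost and willingness to pay runs from 0 up to 39.
DWL = ½ × 39 × 72 = 1404.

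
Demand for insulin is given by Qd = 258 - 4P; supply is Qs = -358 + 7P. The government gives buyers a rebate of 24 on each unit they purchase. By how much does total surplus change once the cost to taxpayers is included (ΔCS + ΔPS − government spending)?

Pre-subsidy: 258 - 4P = -358 + 7P gives P* = 56, Q* = 34.
With the rebate, buyers effectively pay Pb = Ps − 24, where Ps is the price sellers receive.
Demand in terms of Ps becomes Qd = 258 − 4(Ps − 24) = 354 - 4Ps. Setting this equal to supply: 354 - 4Ps = -358 + 7Ps, so Ps = 712/11.
Buyers pay Pb = 712/11 − 24 = 448/11; Q' = -358 + 7·(712/11) = 1046/11.
ΔCS = ½(34 + 1046/11)(56 − 448/11) = 119280/121; ΔPS = ½(34 + 1046/11)(712/11 − 56) = 68160/121.
Government spending = 24 × 1046/11 = 25104/11.
Net change = 119280/121 + 68160/121 − 25104/11 = -8064/11. The loss equals the DWL triangle ½·24·672/11.

Net change in total surplus = -8064/11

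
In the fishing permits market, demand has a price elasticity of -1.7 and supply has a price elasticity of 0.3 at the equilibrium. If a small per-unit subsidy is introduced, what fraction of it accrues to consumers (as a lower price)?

For a small subsidy around the equilibrium, the benefit split depends on the relative slopes, which at a point are proportional to the elasticities.
Buyer share = εs/(εs + |εd|) = 0.3/(0.3 + 1.7) = 0.15; seller share = |εd|/(εs + |εd|) = 0.85.

Consumer share = 0.15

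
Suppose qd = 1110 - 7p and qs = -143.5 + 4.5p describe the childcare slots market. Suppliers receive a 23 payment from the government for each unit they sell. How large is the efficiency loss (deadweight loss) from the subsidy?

Pre-subsidy: 1110 - 7p = -143.5 + 4.5p gives p* = 109, q* = 347.
With the subsidy, sellers receive ps = pb + 23 for each unit, where pb is the price buyers pay.
Supply in terms of pb becomes qs = -143.5 + 4.5(pb + 23) = -40 + 4.5pb. Setting this equal to demand: 1110 - 7pb = -40 + 4.5pb, so pb = 100.
Sellers receive ps = 100 + 23 = 123; q' = 1110 − 7·100 = 410.
The subsidy expands output by 410 − 347 = 63 past the efficient level; on those units the gap between marginal cost and willingness to pay runs from 0 up to 23.
DWL = ½ × 23 × 63 = 724.5.

Deadweight loss = 724.5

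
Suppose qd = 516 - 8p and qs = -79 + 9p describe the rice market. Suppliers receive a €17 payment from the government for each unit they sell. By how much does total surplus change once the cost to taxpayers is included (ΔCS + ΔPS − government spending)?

Pre-subsidy: 516 - 8p = -79 + 9p gives p* = 35, q* = 236.
With the subsidy, sellers receive ps = pb + 17 for each unit, where pb is the price buyers pay.
Supply in terms of pb becomes qs = -79 + 9(pb + 17) = 74 + 9pb. Setting this equal to demand: 516 - 8pb = 74 + 9pb, so pb = 26.
Sellers receive ps = 26 + 17 = 43; q' = 516 − 8·26 = 308.
ΔCS = ½(236 + 308)(35 − 26) = 2448; ΔPS = ½(236 + 308)(43 − 35) = 2176.
Government spending = 17 × 308 = 5236.
Net change = 2448 + 2176 − 5236 = -612. The loss equals the DWL triangle ½·17·72.

Net change in total surplus = -€612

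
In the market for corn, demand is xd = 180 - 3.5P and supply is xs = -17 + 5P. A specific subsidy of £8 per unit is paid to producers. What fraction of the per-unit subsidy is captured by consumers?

Consumer share = 10/17

Pre-subsidy: 180 - 3.5P = -17 + 5P gives P* = 394/17, x* = 1681/17.
With the subsidy, sellers receive Ps = Pb + 8 for each unit, where Pb is the price buyers pay.
Supply in terms of Pb becomes xs = -17 + 5(Pb + 8) = 23 + 5Pb. Setting this equal to demand: 180 - 3.5Pb = 23 + 5Pb, so Pb = 314/17.
Sellers receive Ps = 314/17 + 8 = 450/17; x' = 180 − 3.5·(314/17) = 1961/17.
Buyers' price falls by P* − Pb = 394/17 − 314/17 = 80/17; sellers' price rises by Ps − P* = 450/17 − 394/17 = 56/17.
So consumers capture (80/17)/8 = 10/17 of each unit of subsidy.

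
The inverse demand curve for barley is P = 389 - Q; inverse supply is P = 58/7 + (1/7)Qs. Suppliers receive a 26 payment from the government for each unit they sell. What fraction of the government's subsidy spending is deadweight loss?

DWL / government spending = 7/219

Pre-subsidy: 389 - Q = 58/7 + (1/7)Q gives Q* = 333.125 and P* = 55.875.
With the subsidy, sellers receive Ps = Pb + 26 for each unit, where Pb is the price buyers pay.
On the curves, Pb = 389 - Q and Ps = 58/7 + (1/7)Q; the wedge Ps − Pb = 26 gives 58/7 + (1/7)Q − (389 - Q) = 26, so Q' = 355.875.
Then Pb = 389 − 1·355.875 = 33.125 and Ps = 58/7 + (1/7)·355.875 = 59.125.
ΔCS = ½(333.125 + 355.875)(55.875 − 33.125) = 7837.375; ΔPS = ½(333.125 + 355.875)(59.125 − 55.875) = 1119.625.
Government spending = 26 × 355.875 = 9252.75.
DWL = ½ × 26 × (355.875 − 333.125) = 295.75; fraction = 295.75 / 9252.75 = 7/219.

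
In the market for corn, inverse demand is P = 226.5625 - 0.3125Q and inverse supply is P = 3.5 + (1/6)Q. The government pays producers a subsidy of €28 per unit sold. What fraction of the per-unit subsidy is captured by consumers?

Consumer share = 15/23

Pre-subsidy: 226.5625 - 0.3125Q = 3.5 + (1/6)Q gives Q* = 10707/23 and P* = 1865/23.
With the subsidy, sellers receive Ps = Pb + 28 for each unit, where Pb is the price buyers pay.
On the curves, Pb = 226.5625 - 0.3125Q and Ps = 3.5 + (1/6)Q; the wedge Ps − Pb = 28 gives 3.5 + (1/6)Q − (226.5625 - 0.3125Q) = 28, so Q' = 12051/23.
Then Pb = 226.5625 − 0.3125·(12051/23) = 1445/23 and Ps = 3.5 + (1/6)·(12051/23) = 2089/23.
Buyers' price falls by P* − Pb = 1865/23 − 1445/23 = 420/23; sellers' price rises by Ps − P* = 2089/23 − 1865/23 = 224/23.
So consumers capture (420/23)/28 = 15/23 of each unit of subsidy.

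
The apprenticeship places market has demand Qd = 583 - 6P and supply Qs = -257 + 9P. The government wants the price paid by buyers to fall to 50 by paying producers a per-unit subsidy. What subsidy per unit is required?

At a buyer price of 50, quantity demanded is 583 − 6·50 = 283.
Sellers supply 283 only when they receive Ps with -257 + 9·Ps = 283, i.e. Ps = 60.
s = Ps − Pb = 60 − 50 = 10.

Required subsidy s = 10 per unit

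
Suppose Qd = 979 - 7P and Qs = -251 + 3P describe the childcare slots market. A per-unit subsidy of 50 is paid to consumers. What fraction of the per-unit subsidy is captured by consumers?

Consumer share = 0.3

Pre-subsidy: 979 - 7P = -251 + 3P gives P* = 123, Q* = 118.
With the rebate, buyers effectively pay Pb = Ps − 50, where Ps is the price sellers receive.
Demand in terms of Ps becomes Qd = 979 − 7(Ps − 50) = 1329 - 7Ps. Setting this equal to supply: 1329 - 7Ps = -251 + 3Ps, so Ps = 158.
Buyers pay Pb = 158 − 50 = 108; Q' = -251 + 3·158 = 223.
Buyers' price falls by P* − Pb = 123 − 108 = 15; sellers' price rises by Ps − P* = 158 − 123 = 35.
So consumers capture 15/50 = 0.3 of each unit of subsidy.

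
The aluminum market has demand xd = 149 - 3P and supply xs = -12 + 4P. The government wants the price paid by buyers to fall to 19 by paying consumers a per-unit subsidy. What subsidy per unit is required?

Required subsidy s = 7 per unit

At a buyer price of 19, quantity demanded is 149 − 3·19 = 92.
Sellers supply 92 only when they receive Ps with -12 + 4·Ps = 92, i.e. Ps = 26.
s = Ps − Pb = 26 − 19 = 7.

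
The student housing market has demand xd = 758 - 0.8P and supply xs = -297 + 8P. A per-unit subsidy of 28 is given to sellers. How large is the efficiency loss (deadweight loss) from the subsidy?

Deadweight loss = 3136/11

Pre-subsidy: 758 - 0.8P = -297 + 8P gives P* = 5275/44, x* = 7283/11.
With the subsidy, sellers receive Ps = Pb + 28 for each unit, where Pb is the price buyers pay.
Supply in terms of Pb becomes xs = -297 + 8(Pb + 28) = -73 + 8Pb. Setting this equal to demand: 758 - 0.8Pb = -73 + 8Pb, so Pb = 4155/44.
Sellers receive Ps = 4155/44 + 28 = 5387/44; x' = 758 − 0.8·(4155/44) = 7507/11.
The subsidy expands output by 7507/11 − 7283/11 = 224/11 past the efficient level; on those units the gap between marginal cost and willingness to pay runs from 0 up to 28.
DWL = ½ × 28 × 224/11 = 3136/11.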